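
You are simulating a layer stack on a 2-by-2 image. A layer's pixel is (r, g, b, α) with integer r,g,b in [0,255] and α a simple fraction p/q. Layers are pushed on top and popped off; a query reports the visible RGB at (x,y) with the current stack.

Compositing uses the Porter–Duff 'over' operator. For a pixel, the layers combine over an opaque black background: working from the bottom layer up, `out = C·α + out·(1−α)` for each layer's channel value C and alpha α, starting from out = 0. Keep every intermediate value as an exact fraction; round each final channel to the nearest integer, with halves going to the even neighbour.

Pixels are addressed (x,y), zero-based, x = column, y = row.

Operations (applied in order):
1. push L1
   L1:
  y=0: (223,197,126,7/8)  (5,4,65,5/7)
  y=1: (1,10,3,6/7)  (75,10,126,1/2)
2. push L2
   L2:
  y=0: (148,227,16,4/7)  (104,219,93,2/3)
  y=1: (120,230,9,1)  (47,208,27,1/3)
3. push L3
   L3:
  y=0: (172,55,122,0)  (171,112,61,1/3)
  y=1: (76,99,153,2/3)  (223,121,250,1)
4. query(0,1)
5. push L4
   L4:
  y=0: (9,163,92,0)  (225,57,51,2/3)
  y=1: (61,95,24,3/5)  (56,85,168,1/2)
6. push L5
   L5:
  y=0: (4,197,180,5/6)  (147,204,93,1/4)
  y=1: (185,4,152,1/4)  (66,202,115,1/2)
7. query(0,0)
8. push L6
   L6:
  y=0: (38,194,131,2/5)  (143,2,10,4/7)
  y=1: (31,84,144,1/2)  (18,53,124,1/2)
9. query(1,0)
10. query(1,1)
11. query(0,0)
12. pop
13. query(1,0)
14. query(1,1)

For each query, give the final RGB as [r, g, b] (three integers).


(0,1) stack=L1,L2,L3; from [0,0,0]:
L1 α=6/7: [6/7, 60/7, 18/7]
L2 α=1: [120, 230, 9]
L3 α=2/3: [272/3, 428/3, 105]
→ [91, 143, 105]

query (0,0) [L1,L2,L3,L4,L5] — begin 0,0,0
L1 α=7/8: [1561/8, 1379/8, 441/4]
L2 α=4/7: [9419/56, 11401/56, 1579/28]
L3 α=0: [9419/56, 11401/56, 1579/28]
L4 α=0: [9419/56, 11401/56, 1579/28]
L5 α=5/6: [3513/112, 22187/112, 26779/168]
rounded: [31, 198, 159]

(1,0) stack=L1,L2,L3,L4,L5,L6; from [0,0,0]:
+L1 (α=5/7) → [25/7, 20/7, 325/7]
+L2 (α=2/3) → [1481/21, 3086/21, 1627/21]
+L3 (α=1/3) → [6553/63, 8524/63, 4535/63]
+L4 (α=2/3) → [34903/189, 15706/189, 10961/189]
+L5 (α=1/4) → [11041/63, 14279/126, 4205/63]
+L6 (α=4/7) → [23053/147, 14615/294, 5045/147]
rounded: [157, 50, 34]

query (1,1) [L1,L2,L3,L4,L5,L6] — begin 0,0,0
L1 α=1/2: [75/2, 5, 63]
L2 α=1/3: [122/3, 218/3, 51]
L3 α=1: [223, 121, 250]
L4 α=1/2: [279/2, 103, 209]
L5 α=1/2: [411/4, 305/2, 162]
L6 α=1/2: [483/8, 411/4, 143]
→ [60, 103, 143]

at x=0,y=0 over L1,L2,L3,L4,L5,L6:
after L1 α=7/8: [1561/8, 1379/8, 441/4]
after L2 α=4/7: [9419/56, 11401/56, 1579/28]
after L3 α=0: [9419/56, 11401/56, 1579/28]
after L4 α=0: [9419/56, 11401/56, 1579/28]
after L5 α=5/6: [3513/112, 22187/112, 26779/168]
after L6 α=2/5: [19051/560, 110017/560, 41451/280]
→ [34, 196, 148]

(1,0) stack=L1,L2,L3,L4,L5; from [0,0,0]:
after L1 α=5/7: [25/7, 20/7, 325/7]
after L2 α=2/3: [1481/21, 3086/21, 1627/21]
after L3 α=1/3: [6553/63, 8524/63, 4535/63]
after L4 α=2/3: [34903/189, 15706/189, 10961/189]
after L5 α=1/4: [11041/63, 14279/126, 4205/63]
= [175, 113, 67]

at x=1,y=1 over L1,L2,L3,L4,L5:
+L1 (α=1/2) → [75/2, 5, 63]
+L2 (α=1/3) → [122/3, 218/3, 51]
+L3 (α=1) → [223, 121, 250]
+L4 (α=1/2) → [279/2, 103, 209]
+L5 (α=1/2) → [411/4, 305/2, 162]
= [103, 152, 162]


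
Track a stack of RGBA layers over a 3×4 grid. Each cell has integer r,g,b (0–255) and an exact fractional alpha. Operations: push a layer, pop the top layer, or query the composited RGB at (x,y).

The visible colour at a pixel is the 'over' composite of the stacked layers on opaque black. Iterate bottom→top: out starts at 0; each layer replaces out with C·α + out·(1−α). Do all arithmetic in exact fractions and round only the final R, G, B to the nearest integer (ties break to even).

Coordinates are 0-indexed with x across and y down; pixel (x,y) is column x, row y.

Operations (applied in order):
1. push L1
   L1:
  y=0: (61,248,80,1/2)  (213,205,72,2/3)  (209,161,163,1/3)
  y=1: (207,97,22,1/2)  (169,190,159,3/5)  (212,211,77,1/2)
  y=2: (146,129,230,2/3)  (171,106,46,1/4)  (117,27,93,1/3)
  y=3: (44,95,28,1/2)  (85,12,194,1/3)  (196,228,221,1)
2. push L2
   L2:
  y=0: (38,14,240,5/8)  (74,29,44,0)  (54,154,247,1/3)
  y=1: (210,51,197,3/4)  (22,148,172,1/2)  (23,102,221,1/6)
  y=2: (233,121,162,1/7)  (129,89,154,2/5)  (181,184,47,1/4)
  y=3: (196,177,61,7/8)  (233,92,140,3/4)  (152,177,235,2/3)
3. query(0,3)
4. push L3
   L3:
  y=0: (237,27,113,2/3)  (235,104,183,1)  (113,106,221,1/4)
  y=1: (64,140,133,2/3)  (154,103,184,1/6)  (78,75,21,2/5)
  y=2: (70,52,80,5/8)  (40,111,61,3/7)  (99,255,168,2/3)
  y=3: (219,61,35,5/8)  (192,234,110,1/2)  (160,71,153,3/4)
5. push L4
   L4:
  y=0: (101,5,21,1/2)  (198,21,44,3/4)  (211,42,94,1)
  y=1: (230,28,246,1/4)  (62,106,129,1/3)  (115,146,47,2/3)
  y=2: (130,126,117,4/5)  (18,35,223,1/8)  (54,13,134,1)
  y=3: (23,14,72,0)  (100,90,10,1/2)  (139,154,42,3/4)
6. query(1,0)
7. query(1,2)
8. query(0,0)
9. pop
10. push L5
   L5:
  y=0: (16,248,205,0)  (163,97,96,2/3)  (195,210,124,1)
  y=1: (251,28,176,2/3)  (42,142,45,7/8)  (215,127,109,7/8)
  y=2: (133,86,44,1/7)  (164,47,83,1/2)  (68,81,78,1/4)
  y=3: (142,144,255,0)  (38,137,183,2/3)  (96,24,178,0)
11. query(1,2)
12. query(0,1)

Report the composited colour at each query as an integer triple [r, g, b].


(0,3) stack=L1,L2; from [0,0,0]:
+L1 (α=1/2) → [22, 95/2, 14]
+L2 (α=7/8) → [697/4, 2573/16, 441/8]
= [174, 161, 55]

query (1,0) [L1,L2,L3,L4] — begin 0,0,0
L1 α=2/3: [142, 410/3, 48]
L2 α=0: [142, 410/3, 48]
L3 α=1: [235, 104, 183]
L4 α=3/4: [829/4, 167/4, 315/4]
rounded: [207, 42, 79]

at x=1,y=2 over L1,L2,L3,L4:
L1 α=1/4: [171/4, 53/2, 23/2]
L2 α=2/5: [309/4, 103/2, 137/2]
L3 α=3/7: [429/7, 77, 457/7]
L4 α=1/8: [447/8, 287/4, 85]
rounded: [56, 72, 85]

query (0,0) [L1,L2,L3,L4] — begin 0,0,0
L1 α=1/2: [61/2, 124, 40]
L2 α=5/8: [563/16, 221/4, 165]
L3 α=2/3: [8147/48, 437/12, 391/3]
L4 α=1/2: [12995/96, 497/24, 227/3]
rounded: [135, 21, 76]

(1,2) stack=L1,L2,L3,L5; from [0,0,0]:
+L1 (α=1/4) → [171/4, 53/2, 23/2]
+L2 (α=2/5) → [309/4, 103/2, 137/2]
+L3 (α=3/7) → [429/7, 77, 457/7]
+L5 (α=1/2) → [1577/14, 62, 519/7]
rounded: [113, 62, 74]

query (0,1) [L1,L2,L3,L5] — begin 0,0,0
+L1 (α=1/2) → [207/2, 97/2, 11]
+L2 (α=3/4) → [1467/8, 403/8, 301/2]
+L3 (α=2/3) → [2491/24, 881/8, 833/6]
+L5 (α=2/3) → [14539/72, 443/8, 2945/18]
rounded: [202, 55, 164]


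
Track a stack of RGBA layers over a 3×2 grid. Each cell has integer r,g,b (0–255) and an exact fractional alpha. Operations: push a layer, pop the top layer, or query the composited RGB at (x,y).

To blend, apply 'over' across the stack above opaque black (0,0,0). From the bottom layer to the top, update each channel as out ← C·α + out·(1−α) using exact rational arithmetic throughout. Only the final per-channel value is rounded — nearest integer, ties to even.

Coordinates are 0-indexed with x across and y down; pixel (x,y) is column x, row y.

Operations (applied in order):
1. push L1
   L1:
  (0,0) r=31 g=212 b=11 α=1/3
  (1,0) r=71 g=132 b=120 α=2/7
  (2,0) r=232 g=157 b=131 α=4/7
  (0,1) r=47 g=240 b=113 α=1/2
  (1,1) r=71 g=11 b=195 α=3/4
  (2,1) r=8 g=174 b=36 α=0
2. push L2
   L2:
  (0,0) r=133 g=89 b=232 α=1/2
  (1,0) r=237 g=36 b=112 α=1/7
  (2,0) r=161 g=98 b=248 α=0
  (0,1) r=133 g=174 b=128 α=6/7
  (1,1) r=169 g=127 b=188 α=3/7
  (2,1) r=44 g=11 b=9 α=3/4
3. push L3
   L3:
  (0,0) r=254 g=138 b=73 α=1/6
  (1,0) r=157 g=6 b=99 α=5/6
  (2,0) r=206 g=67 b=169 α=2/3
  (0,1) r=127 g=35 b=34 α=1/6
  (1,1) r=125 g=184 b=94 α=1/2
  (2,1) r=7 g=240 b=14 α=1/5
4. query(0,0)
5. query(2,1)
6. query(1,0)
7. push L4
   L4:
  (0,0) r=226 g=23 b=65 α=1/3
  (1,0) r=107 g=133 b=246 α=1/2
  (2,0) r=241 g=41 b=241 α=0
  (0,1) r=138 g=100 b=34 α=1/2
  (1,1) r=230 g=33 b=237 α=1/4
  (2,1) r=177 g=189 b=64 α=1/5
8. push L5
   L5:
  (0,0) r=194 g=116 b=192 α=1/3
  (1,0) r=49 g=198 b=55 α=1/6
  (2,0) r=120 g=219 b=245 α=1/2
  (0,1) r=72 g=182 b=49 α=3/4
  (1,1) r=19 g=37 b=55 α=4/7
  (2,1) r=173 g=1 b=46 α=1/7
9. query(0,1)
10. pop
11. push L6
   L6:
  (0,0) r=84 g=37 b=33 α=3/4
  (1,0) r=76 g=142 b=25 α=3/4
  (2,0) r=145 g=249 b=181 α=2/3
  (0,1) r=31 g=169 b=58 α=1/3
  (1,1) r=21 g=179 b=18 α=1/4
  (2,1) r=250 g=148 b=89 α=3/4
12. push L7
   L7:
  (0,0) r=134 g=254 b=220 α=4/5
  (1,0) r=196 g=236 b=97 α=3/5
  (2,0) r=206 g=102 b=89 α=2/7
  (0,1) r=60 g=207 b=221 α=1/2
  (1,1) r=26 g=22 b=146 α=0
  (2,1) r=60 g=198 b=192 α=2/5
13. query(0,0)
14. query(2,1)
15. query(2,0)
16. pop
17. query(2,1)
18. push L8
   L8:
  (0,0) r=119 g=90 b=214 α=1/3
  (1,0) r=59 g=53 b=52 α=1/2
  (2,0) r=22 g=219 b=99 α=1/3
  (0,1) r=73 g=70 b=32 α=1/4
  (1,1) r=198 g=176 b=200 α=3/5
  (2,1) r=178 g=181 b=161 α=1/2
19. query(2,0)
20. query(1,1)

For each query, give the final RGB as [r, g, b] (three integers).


(0,0) stack=L1,L2,L3; from [0,0,0]:
L1 α=1/3: [31/3, 212/3, 11/3]
L2 α=1/2: [215/3, 479/6, 707/6]
L3 α=1/6: [1837/18, 3223/36, 3973/36]
rounded: [102, 90, 110]

at x=2,y=1 over L1,L2,L3:
after L1 α=0: [0, 0, 0]
after L2 α=3/4: [33, 33/4, 27/4]
after L3 α=1/5: [139/5, 273/5, 41/5]
= [28, 55, 8]

(1,0) stack=L1,L2,L3; from [0,0,0]:
+L1 (α=2/7) → [142/7, 264/7, 240/7]
+L2 (α=1/7) → [2511/49, 1836/49, 2224/49]
+L3 (α=5/6) → [20488/147, 551/49, 26479/294]
rounded: [139, 11, 90]

at x=0,y=1 over L1,L2,L3,L4,L5:
L1 α=1/2: [47/2, 120, 113/2]
L2 α=6/7: [1643/14, 1164/7, 1649/14]
L3 α=1/6: [3331/28, 6065/42, 2907/28]
L4 α=1/2: [7195/56, 10265/84, 3859/56]
L5 α=3/4: [19291/224, 56129/336, 12091/224]
rounded: [86, 167, 54]

query (0,0) [L1,L2,L3,L4,L6,L7] — begin 0,0,0
L1 α=1/3: [31/3, 212/3, 11/3]
L2 α=1/2: [215/3, 479/6, 707/6]
L3 α=1/6: [1837/18, 3223/36, 3973/36]
L4 α=1/3: [3871/27, 3637/54, 5143/54]
L6 α=3/4: [10675/108, 9631/216, 10489/216]
L7 α=4/5: [68563/540, 229087/1080, 200569/1080]
= [127, 212, 186]

query (2,1) [L1,L2,L3,L4,L6,L7] — begin 0,0,0
+L1 (α=0) → [0, 0, 0]
+L2 (α=3/4) → [33, 33/4, 27/4]
+L3 (α=1/5) → [139/5, 273/5, 41/5]
+L4 (α=1/5) → [1441/25, 2037/25, 484/25]
+L6 (α=3/4) → [20191/100, 13137/100, 7159/100]
+L7 (α=2/5) → [72573/500, 79011/500, 59877/500]
rounded: [145, 158, 120]

at x=2,y=0 over L1,L2,L3,L4,L6,L7:
L1 α=4/7: [928/7, 628/7, 524/7]
L2 α=0: [928/7, 628/7, 524/7]
L3 α=2/3: [3812/21, 522/7, 2890/21]
L4 α=0: [3812/21, 522/7, 2890/21]
L6 α=2/3: [9902/63, 1336/7, 10492/63]
L7 α=2/7: [75466/441, 8108/49, 63674/441]
= [171, 165, 144]

query (2,1) [L1,L2,L3,L4,L6] — begin 0,0,0
+L1 (α=0) → [0, 0, 0]
+L2 (α=3/4) → [33, 33/4, 27/4]
+L3 (α=1/5) → [139/5, 273/5, 41/5]
+L4 (α=1/5) → [1441/25, 2037/25, 484/25]
+L6 (α=3/4) → [20191/100, 13137/100, 7159/100]
= [202, 131, 72]

(2,0) stack=L1,L2,L3,L4,L6,L8; from [0,0,0]:
after L1 α=4/7: [928/7, 628/7, 524/7]
after L2 α=0: [928/7, 628/7, 524/7]
after L3 α=2/3: [3812/21, 522/7, 2890/21]
after L4 α=0: [3812/21, 522/7, 2890/21]
after L6 α=2/3: [9902/63, 1336/7, 10492/63]
after L8 α=1/3: [21190/189, 4205/21, 27221/189]
rounded: [112, 200, 144]

(1,1) stack=L1,L2,L3,L4,L6,L8; from [0,0,0]:
after L1 α=3/4: [213/4, 33/4, 585/4]
after L2 α=3/7: [720/7, 414/7, 1149/7]
after L3 α=1/2: [1595/14, 851/7, 1807/14]
after L4 α=1/4: [8005/56, 696/7, 8739/56]
after L6 α=1/4: [25191/224, 3341/28, 27225/224]
after L8 α=3/5: [91719/560, 10733/70, 18885/112]
→ [164, 153, 169]


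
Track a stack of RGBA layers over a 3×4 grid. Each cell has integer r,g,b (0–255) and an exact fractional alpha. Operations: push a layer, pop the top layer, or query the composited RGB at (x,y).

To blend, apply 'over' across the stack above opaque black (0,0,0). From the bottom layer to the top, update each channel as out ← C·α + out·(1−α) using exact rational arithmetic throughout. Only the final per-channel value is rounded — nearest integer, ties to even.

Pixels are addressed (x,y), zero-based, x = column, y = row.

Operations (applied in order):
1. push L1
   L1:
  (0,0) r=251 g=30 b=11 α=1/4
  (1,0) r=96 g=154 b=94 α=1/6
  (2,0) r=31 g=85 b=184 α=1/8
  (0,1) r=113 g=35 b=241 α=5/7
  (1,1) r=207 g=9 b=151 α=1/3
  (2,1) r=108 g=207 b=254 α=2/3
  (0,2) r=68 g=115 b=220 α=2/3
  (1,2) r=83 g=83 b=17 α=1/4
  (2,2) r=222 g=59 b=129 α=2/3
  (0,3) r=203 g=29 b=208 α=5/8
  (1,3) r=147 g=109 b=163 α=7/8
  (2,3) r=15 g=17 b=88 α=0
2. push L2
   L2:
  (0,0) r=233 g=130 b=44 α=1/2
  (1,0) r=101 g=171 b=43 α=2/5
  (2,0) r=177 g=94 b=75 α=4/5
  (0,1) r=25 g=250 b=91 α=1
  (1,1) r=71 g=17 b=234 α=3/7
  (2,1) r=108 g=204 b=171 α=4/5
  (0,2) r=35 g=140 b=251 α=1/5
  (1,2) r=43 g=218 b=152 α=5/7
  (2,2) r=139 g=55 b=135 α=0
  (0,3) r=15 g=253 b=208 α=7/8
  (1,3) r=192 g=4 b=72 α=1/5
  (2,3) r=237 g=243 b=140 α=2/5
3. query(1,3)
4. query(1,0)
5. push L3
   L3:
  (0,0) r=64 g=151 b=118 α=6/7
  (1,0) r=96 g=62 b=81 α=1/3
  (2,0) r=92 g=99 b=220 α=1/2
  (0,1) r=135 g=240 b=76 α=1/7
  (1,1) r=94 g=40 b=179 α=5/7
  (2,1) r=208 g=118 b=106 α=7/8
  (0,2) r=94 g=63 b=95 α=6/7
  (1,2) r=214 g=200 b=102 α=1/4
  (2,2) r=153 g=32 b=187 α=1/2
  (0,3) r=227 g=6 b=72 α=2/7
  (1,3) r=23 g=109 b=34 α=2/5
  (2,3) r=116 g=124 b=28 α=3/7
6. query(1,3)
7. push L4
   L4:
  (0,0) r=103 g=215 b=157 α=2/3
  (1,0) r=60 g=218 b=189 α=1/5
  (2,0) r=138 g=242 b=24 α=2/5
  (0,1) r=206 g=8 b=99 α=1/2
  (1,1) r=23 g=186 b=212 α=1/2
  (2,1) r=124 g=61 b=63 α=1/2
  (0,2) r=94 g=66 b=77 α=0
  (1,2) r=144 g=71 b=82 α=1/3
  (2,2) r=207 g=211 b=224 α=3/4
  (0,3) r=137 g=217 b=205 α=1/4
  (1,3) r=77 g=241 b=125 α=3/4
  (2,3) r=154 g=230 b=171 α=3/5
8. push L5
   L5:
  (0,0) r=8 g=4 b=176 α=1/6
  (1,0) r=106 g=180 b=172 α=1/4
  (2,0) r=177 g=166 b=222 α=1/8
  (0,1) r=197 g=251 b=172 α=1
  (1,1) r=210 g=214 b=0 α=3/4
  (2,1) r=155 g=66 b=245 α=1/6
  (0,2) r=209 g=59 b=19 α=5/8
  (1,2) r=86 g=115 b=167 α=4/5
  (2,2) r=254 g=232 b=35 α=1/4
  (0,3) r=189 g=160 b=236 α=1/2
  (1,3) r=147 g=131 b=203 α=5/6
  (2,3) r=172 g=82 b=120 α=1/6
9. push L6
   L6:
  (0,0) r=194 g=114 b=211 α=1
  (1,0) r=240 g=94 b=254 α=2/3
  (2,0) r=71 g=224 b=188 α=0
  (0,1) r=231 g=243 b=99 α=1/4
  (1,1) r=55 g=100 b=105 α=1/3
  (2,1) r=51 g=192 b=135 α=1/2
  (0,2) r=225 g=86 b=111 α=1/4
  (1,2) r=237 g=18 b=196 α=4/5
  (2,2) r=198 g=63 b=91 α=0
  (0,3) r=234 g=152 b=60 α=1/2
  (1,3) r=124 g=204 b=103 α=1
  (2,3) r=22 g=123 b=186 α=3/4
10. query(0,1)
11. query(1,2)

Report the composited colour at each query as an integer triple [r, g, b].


query (1,3) [L1,L2] — begin 0,0,0
+L1 (α=7/8) → [1029/8, 763/8, 1141/8]
+L2 (α=1/5) → [1413/10, 771/10, 257/2]
rounded: [141, 77, 128]

(1,0) stack=L1,L2; from [0,0,0]:
L1 α=1/6: [16, 77/3, 47/3]
L2 α=2/5: [50, 419/5, 133/5]
→ [50, 84, 27]

query (1,3) [L1,L2,L3] — begin 0,0,0
after L1 α=7/8: [1029/8, 763/8, 1141/8]
after L2 α=1/5: [1413/10, 771/10, 257/2]
after L3 α=2/5: [4699/50, 4493/50, 907/10]
= [94, 90, 91]

at x=0,y=1 over L1,L2,L3,L4,L5,L6:
after L1 α=5/7: [565/7, 25, 1205/7]
after L2 α=1: [25, 250, 91]
after L3 α=1/7: [285/7, 1740/7, 622/7]
after L4 α=1/2: [1727/14, 898/7, 1315/14]
after L5 α=1: [197, 251, 172]
after L6 α=1/4: [411/2, 249, 615/4]
rounded: [206, 249, 154]

query (1,2) [L1,L2,L3,L4,L5,L6] — begin 0,0,0
after L1 α=1/4: [83/4, 83/4, 17/4]
after L2 α=5/7: [513/14, 2263/14, 1537/14]
after L3 α=1/4: [4535/56, 9589/56, 6039/56]
after L4 α=1/3: [8567/84, 3859/28, 8335/84]
after L5 α=4/5: [37463/420, 16739/140, 64447/420]
after L6 α=4/5: [435623/2100, 26819/700, 393727/2100]
rounded: [207, 38, 187]


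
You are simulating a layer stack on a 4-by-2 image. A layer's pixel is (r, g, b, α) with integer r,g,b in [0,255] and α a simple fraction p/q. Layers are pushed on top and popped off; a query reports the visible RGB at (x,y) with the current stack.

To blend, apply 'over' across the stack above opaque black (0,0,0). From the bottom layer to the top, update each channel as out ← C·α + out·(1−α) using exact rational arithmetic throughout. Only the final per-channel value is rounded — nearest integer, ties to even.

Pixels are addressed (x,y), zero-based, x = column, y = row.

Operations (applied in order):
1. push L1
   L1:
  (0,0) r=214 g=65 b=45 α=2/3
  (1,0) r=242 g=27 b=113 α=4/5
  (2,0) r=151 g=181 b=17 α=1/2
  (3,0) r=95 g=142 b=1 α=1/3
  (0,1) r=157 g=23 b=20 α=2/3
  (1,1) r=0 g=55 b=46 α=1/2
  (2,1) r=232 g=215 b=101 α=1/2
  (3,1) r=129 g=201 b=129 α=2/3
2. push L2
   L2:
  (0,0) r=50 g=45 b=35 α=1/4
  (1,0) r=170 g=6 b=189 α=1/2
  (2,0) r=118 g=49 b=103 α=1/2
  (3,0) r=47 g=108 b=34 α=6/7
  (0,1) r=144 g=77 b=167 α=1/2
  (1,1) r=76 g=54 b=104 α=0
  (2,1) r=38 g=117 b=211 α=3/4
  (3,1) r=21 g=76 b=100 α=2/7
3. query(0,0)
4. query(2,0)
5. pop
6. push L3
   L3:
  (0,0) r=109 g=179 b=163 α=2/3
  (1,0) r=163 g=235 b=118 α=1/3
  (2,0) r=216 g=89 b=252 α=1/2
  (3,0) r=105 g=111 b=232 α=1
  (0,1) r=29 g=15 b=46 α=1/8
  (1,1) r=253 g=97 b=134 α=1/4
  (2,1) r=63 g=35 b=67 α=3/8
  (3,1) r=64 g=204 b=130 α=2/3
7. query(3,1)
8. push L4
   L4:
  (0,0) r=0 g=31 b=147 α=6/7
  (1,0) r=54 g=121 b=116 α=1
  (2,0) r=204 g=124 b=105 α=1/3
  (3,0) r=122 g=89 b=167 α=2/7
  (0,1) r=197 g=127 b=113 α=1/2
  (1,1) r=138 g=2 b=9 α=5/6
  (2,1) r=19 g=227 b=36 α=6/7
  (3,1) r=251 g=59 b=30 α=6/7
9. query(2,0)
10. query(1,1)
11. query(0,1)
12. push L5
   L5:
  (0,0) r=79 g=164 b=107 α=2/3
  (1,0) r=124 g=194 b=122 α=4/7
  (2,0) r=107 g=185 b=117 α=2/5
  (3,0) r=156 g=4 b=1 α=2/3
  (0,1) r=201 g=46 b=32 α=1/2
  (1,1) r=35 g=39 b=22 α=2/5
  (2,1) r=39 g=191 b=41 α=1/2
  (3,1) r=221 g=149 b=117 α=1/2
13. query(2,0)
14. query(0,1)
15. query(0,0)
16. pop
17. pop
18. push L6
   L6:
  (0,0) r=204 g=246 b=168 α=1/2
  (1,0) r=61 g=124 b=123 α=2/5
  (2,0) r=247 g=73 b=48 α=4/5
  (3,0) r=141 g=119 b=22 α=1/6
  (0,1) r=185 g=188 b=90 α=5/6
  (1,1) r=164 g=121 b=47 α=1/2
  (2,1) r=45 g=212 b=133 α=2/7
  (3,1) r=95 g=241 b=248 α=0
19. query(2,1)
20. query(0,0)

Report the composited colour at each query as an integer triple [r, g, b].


at x=0,y=0 over L1,L2:
L1 α=2/3: [428/3, 130/3, 30]
L2 α=1/4: [239/2, 175/4, 125/4]
→ [120, 44, 31]

query (2,0) [L1,L2] — begin 0,0,0
after L1 α=1/2: [151/2, 181/2, 17/2]
after L2 α=1/2: [387/4, 279/4, 223/4]
= [97, 70, 56]

query (3,1) [L1,L3] — begin 0,0,0
+L1 (α=2/3) → [86, 134, 86]
+L3 (α=2/3) → [214/3, 542/3, 346/3]
= [71, 181, 115]

query (2,0) [L1,L3,L4] — begin 0,0,0
after L1 α=1/2: [151/2, 181/2, 17/2]
after L3 α=1/2: [583/4, 359/4, 521/4]
after L4 α=1/3: [991/6, 607/6, 731/6]
= [165, 101, 122]

query (1,1) [L1,L3,L4] — begin 0,0,0
L1 α=1/2: [0, 55/2, 23]
L3 α=1/4: [253/4, 359/8, 203/4]
L4 α=5/6: [3013/24, 439/48, 383/24]
rounded: [126, 9, 16]

at x=0,y=1 over L1,L3,L4:
after L1 α=2/3: [314/3, 46/3, 40/3]
after L3 α=1/8: [2285/24, 367/24, 209/12]
after L4 α=1/2: [7013/48, 3415/48, 1565/24]
rounded: [146, 71, 65]

query (2,0) [L1,L3,L4,L5] — begin 0,0,0
after L1 α=1/2: [151/2, 181/2, 17/2]
after L3 α=1/2: [583/4, 359/4, 521/4]
after L4 α=1/3: [991/6, 607/6, 731/6]
after L5 α=2/5: [1419/10, 1347/10, 1199/10]
= [142, 135, 120]

(0,1) stack=L1,L3,L4,L5; from [0,0,0]:
+L1 (α=2/3) → [314/3, 46/3, 40/3]
+L3 (α=1/8) → [2285/24, 367/24, 209/12]
+L4 (α=1/2) → [7013/48, 3415/48, 1565/24]
+L5 (α=1/2) → [16661/96, 5623/96, 2333/48]
→ [174, 59, 49]

(0,0) stack=L1,L3,L4,L5; from [0,0,0]:
+L1 (α=2/3) → [428/3, 130/3, 30]
+L3 (α=2/3) → [1082/9, 1204/9, 356/3]
+L4 (α=6/7) → [1082/63, 2878/63, 3002/21]
+L5 (α=2/3) → [11036/189, 23542/189, 7496/63]
→ [58, 125, 119]

at x=2,y=1 over L1,L3,L6:
after L1 α=1/2: [116, 215/2, 101/2]
after L3 α=3/8: [769/8, 1285/16, 907/16]
after L6 α=2/7: [4565/56, 1887/16, 8791/112]
rounded: [82, 118, 78]

at x=0,y=0 over L1,L3,L6:
L1 α=2/3: [428/3, 130/3, 30]
L3 α=2/3: [1082/9, 1204/9, 356/3]
L6 α=1/2: [1459/9, 1709/9, 430/3]
= [162, 190, 143]


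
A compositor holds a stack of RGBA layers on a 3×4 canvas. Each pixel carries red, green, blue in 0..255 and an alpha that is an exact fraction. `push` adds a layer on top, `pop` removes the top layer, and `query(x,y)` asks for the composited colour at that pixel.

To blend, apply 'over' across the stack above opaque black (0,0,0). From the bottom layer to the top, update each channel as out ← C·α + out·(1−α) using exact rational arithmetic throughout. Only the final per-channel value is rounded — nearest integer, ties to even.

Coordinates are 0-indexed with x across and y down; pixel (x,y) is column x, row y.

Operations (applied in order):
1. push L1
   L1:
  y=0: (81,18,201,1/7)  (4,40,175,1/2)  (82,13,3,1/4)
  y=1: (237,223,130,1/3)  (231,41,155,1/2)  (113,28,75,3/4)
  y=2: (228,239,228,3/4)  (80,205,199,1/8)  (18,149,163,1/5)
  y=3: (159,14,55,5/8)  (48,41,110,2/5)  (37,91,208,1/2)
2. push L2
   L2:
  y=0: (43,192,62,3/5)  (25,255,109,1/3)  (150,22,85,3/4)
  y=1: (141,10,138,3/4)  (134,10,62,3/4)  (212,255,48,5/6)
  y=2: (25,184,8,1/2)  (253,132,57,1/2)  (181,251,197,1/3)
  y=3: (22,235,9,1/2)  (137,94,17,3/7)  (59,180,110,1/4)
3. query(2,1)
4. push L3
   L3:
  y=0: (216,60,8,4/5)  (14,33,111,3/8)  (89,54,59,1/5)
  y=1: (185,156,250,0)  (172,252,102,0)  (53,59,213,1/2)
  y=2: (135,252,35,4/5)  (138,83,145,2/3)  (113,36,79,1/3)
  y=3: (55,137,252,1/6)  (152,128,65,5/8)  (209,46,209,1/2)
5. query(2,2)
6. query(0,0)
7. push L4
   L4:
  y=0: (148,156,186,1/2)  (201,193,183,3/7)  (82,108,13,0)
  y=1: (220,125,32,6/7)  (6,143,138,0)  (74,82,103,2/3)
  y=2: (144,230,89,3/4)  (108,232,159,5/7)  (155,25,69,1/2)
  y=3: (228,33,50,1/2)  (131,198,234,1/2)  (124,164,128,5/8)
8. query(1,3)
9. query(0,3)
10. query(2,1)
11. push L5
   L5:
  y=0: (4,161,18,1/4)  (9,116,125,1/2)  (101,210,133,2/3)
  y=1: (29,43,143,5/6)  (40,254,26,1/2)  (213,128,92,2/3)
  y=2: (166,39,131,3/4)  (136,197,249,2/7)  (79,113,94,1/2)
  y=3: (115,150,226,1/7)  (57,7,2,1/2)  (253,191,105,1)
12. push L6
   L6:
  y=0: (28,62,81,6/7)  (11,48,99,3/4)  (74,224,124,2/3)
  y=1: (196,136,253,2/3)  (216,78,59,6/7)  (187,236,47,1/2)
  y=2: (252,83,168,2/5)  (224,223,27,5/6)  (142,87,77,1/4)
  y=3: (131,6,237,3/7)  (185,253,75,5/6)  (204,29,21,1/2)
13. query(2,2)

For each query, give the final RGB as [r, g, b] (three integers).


(2,1) stack=L1,L2; from [0,0,0]:
L1 α=3/4: [339/4, 21, 225/4]
L2 α=5/6: [4579/24, 216, 395/8]
rounded: [191, 216, 49]

at x=2,y=2 over L1,L2,L3:
+L1 (α=1/5) → [18/5, 149/5, 163/5]
+L2 (α=1/3) → [941/15, 1553/15, 437/5]
+L3 (α=1/3) → [3577/45, 3646/45, 423/5]
rounded: [79, 81, 85]

at x=0,y=0 over L1,L2,L3:
after L1 α=1/7: [81/7, 18/7, 201/7]
after L2 α=3/5: [213/7, 4068/35, 1704/35]
after L3 α=4/5: [6261/35, 12468/175, 2824/175]
→ [179, 71, 16]

query (1,3) [L1,L2,L3,L4] — begin 0,0,0
after L1 α=2/5: [96/5, 82/5, 44]
after L2 α=3/7: [2439/35, 1738/35, 227/7]
after L3 α=5/8: [33917/280, 13807/140, 739/14]
after L4 α=1/2: [70597/560, 41527/280, 4015/28]
= [126, 148, 143]

at x=0,y=3 over L1,L2,L3,L4:
L1 α=5/8: [795/8, 35/4, 275/8]
L2 α=1/2: [971/16, 975/8, 347/16]
L3 α=1/6: [5735/96, 5971/48, 5767/96]
L4 α=1/2: [27623/192, 7555/96, 10567/192]
= [144, 79, 55]

query (2,1) [L1,L2,L3,L4] — begin 0,0,0
after L1 α=3/4: [339/4, 21, 225/4]
after L2 α=5/6: [4579/24, 216, 395/8]
after L3 α=1/2: [5851/48, 275/2, 2099/16]
after L4 α=2/3: [12955/144, 201/2, 5395/48]
rounded: [90, 100, 112]

(2,2) stack=L1,L2,L3,L4,L5,L6; from [0,0,0]:
+L1 (α=1/5) → [18/5, 149/5, 163/5]
+L2 (α=1/3) → [941/15, 1553/15, 437/5]
+L3 (α=1/3) → [3577/45, 3646/45, 423/5]
+L4 (α=1/2) → [5276/45, 4771/90, 384/5]
+L5 (α=1/2) → [8831/90, 14941/180, 427/5]
+L6 (α=1/4) → [13091/120, 20161/240, 833/10]
= [109, 84, 83]


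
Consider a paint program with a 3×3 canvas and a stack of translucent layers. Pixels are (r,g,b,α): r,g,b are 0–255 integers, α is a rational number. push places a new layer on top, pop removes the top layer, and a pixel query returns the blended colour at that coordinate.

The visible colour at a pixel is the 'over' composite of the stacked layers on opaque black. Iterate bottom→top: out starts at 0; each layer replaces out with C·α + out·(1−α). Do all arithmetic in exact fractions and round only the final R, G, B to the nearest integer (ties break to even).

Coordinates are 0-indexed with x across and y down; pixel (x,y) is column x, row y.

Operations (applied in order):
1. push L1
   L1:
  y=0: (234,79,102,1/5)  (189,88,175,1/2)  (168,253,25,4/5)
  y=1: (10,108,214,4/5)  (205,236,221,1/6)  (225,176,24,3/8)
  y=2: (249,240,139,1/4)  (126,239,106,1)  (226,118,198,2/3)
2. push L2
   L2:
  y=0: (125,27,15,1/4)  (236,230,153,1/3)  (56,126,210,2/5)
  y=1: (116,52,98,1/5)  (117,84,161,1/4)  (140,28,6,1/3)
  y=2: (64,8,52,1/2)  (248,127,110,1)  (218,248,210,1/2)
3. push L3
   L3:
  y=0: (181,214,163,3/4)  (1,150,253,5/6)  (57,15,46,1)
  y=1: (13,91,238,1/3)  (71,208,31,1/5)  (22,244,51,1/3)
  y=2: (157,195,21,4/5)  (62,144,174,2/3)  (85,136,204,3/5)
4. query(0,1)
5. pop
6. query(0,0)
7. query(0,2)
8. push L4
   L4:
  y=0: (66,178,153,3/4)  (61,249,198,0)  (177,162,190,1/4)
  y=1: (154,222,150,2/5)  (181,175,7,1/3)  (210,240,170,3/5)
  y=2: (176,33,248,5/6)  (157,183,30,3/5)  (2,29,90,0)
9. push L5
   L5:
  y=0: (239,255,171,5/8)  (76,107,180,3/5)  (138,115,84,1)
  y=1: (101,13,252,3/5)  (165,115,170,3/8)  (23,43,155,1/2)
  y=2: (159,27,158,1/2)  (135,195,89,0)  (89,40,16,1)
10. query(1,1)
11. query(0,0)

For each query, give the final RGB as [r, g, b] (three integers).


at x=0,y=1 over L1,L2,L3:
after L1 α=4/5: [8, 432/5, 856/5]
after L2 α=1/5: [148/5, 1988/25, 3914/25]
after L3 α=1/3: [361/15, 6251/75, 13778/75]
= [24, 83, 184]

at x=0,y=0 over L1,L2:
L1 α=1/5: [234/5, 79/5, 102/5]
L2 α=1/4: [1327/20, 93/5, 381/20]
→ [66, 19, 19]

query (0,2) [L1,L2] — begin 0,0,0
L1 α=1/4: [249/4, 60, 139/4]
L2 α=1/2: [505/8, 34, 347/8]
→ [63, 34, 43]

(1,1) stack=L1,L2,L4,L5; from [0,0,0]:
after L1 α=1/6: [205/6, 118/3, 221/6]
after L2 α=1/4: [439/8, 101/2, 543/8]
after L4 α=1/3: [1163/12, 92, 571/12]
after L5 α=3/8: [11755/96, 805/8, 8975/96]
rounded: [122, 101, 93]

query (0,0) [L1,L2,L4,L5] — begin 0,0,0
after L1 α=1/5: [234/5, 79/5, 102/5]
after L2 α=1/4: [1327/20, 93/5, 381/20]
after L4 α=3/4: [5287/80, 2763/20, 9561/80]
after L5 α=5/8: [111461/640, 33789/160, 97083/640]
rounded: [174, 211, 152]


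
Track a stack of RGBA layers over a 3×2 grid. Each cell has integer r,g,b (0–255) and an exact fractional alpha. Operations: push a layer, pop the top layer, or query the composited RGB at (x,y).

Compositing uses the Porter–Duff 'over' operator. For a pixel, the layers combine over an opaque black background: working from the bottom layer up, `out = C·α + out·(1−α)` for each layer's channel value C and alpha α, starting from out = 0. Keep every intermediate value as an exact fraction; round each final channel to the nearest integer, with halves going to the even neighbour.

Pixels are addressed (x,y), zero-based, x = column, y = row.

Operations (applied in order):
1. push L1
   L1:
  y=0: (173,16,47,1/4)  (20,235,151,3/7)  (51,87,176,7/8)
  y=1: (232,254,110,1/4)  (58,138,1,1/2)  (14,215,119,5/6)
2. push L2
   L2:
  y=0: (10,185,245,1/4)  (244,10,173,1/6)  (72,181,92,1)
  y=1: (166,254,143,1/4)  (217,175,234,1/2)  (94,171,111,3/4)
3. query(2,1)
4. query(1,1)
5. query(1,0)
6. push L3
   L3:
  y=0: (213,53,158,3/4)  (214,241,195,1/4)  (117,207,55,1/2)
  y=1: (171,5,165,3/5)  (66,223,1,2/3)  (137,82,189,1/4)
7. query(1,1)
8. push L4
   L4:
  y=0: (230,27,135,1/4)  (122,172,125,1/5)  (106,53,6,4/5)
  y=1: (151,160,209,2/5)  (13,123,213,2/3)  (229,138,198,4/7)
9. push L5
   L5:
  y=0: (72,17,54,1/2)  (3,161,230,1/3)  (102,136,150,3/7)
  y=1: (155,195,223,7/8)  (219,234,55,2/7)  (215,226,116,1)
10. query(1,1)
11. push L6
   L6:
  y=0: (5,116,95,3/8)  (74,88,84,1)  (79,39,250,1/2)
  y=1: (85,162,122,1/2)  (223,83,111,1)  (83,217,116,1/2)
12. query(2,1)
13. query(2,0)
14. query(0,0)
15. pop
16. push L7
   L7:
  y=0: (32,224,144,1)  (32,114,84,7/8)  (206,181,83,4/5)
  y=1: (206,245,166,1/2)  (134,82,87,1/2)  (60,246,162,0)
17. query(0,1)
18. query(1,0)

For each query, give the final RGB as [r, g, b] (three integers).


(2,1) stack=L1,L2; from [0,0,0]:
after L1 α=5/6: [35/3, 1075/6, 595/6]
after L2 α=3/4: [881/12, 4153/24, 2593/24]
rounded: [73, 173, 108]

at x=1,y=1 over L1,L2:
after L1 α=1/2: [29, 69, 1/2]
after L2 α=1/2: [123, 122, 469/4]
rounded: [123, 122, 117]

query (1,0) [L1,L2] — begin 0,0,0
after L1 α=3/7: [60/7, 705/7, 453/7]
after L2 α=1/6: [1004/21, 3595/42, 1738/21]
rounded: [48, 86, 83]

query (1,1) [L1,L2,L3] — begin 0,0,0
after L1 α=1/2: [29, 69, 1/2]
after L2 α=1/2: [123, 122, 469/4]
after L3 α=2/3: [85, 568/3, 159/4]
rounded: [85, 189, 40]

(1,1) stack=L1,L2,L3,L4,L5; from [0,0,0]:
after L1 α=1/2: [29, 69, 1/2]
after L2 α=1/2: [123, 122, 469/4]
after L3 α=2/3: [85, 568/3, 159/4]
after L4 α=2/3: [37, 1306/9, 621/4]
after L5 α=2/7: [89, 10742/63, 3545/28]
= [89, 171, 127]

at x=2,y=1 over L1,L2,L3,L4,L5,L6:
+L1 (α=5/6) → [35/3, 1075/6, 595/6]
+L2 (α=3/4) → [881/12, 4153/24, 2593/24]
+L3 (α=1/4) → [1429/16, 4809/32, 4105/32]
+L4 (α=4/7) → [18943/112, 32091/224, 37659/224]
+L5 (α=1) → [215, 226, 116]
+L6 (α=1/2) → [149, 443/2, 116]
rounded: [149, 222, 116]

query (2,0) [L1,L2,L3,L4,L5,L6] — begin 0,0,0
L1 α=7/8: [357/8, 609/8, 154]
L2 α=1: [72, 181, 92]
L3 α=1/2: [189/2, 194, 147/2]
L4 α=4/5: [1037/10, 406/5, 39/2]
L5 α=3/7: [3604/35, 3664/35, 528/7]
L6 α=1/2: [6369/70, 5029/70, 1139/7]
rounded: [91, 72, 163]

query (0,0) [L1,L2,L3,L4,L5,L6] — begin 0,0,0
L1 α=1/4: [173/4, 4, 47/4]
L2 α=1/4: [559/16, 197/4, 1121/16]
L3 α=3/4: [10783/64, 833/16, 8705/64]
L4 α=1/4: [47069/256, 2931/64, 34755/256]
L5 α=1/2: [65501/512, 4019/128, 48579/512]
L6 α=3/8: [335185/4096, 64639/1024, 388815/4096]
= [82, 63, 95]

at x=0,y=1 over L1,L2,L3,L4,L5,L7:
after L1 α=1/4: [58, 127/2, 55/2]
after L2 α=1/4: [85, 889/8, 451/8]
after L3 α=3/5: [683/5, 949/20, 2431/20]
after L4 α=2/5: [3559/25, 9247/100, 15653/100]
after L5 α=7/8: [7671/50, 145747/800, 171753/800]
after L7 α=1/2: [17971/100, 341747/1600, 304553/1600]
= [180, 214, 190]

query (1,0) [L1,L2,L3,L4,L5,L7] — begin 0,0,0
+L1 (α=3/7) → [60/7, 705/7, 453/7]
+L2 (α=1/6) → [1004/21, 3595/42, 1738/21]
+L3 (α=1/4) → [1251/14, 6969/56, 3103/28]
+L4 (α=1/5) → [3356/35, 9377/70, 3978/35]
+L5 (α=1/3) → [6817/105, 5004/35, 16006/105]
+L7 (α=7/8) → [30337/840, 16467/140, 38873/420]
= [36, 118, 93]


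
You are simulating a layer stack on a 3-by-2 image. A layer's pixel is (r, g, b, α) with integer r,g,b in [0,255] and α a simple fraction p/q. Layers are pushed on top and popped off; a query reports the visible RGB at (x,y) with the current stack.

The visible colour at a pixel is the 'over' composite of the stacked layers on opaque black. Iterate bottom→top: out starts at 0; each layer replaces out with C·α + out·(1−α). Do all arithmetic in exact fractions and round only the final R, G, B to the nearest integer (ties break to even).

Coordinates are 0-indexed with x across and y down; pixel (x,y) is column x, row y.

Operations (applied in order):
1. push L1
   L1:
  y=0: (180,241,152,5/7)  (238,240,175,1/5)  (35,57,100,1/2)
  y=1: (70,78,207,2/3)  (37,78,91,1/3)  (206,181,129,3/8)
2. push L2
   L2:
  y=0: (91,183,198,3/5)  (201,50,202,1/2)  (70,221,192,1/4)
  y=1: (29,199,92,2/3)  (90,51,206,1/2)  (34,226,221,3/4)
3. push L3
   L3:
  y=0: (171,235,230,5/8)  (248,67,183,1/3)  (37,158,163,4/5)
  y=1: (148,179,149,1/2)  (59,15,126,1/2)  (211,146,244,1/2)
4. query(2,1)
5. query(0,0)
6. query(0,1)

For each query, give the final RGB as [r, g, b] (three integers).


at x=2,y=1 over L1,L2,L3:
+L1 (α=3/8) → [309/4, 543/8, 387/8]
+L2 (α=3/4) → [717/16, 5967/32, 5691/32]
+L3 (α=1/2) → [4093/32, 10639/64, 13499/64]
= [128, 166, 211]

query (0,0) [L1,L2,L3] — begin 0,0,0
L1 α=5/7: [900/7, 1205/7, 760/7]
L2 α=3/5: [3711/35, 6253/35, 5678/35]
L3 α=5/8: [20529/140, 14971/70, 14321/70]
rounded: [147, 214, 205]

query (0,1) [L1,L2,L3] — begin 0,0,0
L1 α=2/3: [140/3, 52, 138]
L2 α=2/3: [314/9, 150, 322/3]
L3 α=1/2: [823/9, 329/2, 769/6]
→ [91, 164, 128]


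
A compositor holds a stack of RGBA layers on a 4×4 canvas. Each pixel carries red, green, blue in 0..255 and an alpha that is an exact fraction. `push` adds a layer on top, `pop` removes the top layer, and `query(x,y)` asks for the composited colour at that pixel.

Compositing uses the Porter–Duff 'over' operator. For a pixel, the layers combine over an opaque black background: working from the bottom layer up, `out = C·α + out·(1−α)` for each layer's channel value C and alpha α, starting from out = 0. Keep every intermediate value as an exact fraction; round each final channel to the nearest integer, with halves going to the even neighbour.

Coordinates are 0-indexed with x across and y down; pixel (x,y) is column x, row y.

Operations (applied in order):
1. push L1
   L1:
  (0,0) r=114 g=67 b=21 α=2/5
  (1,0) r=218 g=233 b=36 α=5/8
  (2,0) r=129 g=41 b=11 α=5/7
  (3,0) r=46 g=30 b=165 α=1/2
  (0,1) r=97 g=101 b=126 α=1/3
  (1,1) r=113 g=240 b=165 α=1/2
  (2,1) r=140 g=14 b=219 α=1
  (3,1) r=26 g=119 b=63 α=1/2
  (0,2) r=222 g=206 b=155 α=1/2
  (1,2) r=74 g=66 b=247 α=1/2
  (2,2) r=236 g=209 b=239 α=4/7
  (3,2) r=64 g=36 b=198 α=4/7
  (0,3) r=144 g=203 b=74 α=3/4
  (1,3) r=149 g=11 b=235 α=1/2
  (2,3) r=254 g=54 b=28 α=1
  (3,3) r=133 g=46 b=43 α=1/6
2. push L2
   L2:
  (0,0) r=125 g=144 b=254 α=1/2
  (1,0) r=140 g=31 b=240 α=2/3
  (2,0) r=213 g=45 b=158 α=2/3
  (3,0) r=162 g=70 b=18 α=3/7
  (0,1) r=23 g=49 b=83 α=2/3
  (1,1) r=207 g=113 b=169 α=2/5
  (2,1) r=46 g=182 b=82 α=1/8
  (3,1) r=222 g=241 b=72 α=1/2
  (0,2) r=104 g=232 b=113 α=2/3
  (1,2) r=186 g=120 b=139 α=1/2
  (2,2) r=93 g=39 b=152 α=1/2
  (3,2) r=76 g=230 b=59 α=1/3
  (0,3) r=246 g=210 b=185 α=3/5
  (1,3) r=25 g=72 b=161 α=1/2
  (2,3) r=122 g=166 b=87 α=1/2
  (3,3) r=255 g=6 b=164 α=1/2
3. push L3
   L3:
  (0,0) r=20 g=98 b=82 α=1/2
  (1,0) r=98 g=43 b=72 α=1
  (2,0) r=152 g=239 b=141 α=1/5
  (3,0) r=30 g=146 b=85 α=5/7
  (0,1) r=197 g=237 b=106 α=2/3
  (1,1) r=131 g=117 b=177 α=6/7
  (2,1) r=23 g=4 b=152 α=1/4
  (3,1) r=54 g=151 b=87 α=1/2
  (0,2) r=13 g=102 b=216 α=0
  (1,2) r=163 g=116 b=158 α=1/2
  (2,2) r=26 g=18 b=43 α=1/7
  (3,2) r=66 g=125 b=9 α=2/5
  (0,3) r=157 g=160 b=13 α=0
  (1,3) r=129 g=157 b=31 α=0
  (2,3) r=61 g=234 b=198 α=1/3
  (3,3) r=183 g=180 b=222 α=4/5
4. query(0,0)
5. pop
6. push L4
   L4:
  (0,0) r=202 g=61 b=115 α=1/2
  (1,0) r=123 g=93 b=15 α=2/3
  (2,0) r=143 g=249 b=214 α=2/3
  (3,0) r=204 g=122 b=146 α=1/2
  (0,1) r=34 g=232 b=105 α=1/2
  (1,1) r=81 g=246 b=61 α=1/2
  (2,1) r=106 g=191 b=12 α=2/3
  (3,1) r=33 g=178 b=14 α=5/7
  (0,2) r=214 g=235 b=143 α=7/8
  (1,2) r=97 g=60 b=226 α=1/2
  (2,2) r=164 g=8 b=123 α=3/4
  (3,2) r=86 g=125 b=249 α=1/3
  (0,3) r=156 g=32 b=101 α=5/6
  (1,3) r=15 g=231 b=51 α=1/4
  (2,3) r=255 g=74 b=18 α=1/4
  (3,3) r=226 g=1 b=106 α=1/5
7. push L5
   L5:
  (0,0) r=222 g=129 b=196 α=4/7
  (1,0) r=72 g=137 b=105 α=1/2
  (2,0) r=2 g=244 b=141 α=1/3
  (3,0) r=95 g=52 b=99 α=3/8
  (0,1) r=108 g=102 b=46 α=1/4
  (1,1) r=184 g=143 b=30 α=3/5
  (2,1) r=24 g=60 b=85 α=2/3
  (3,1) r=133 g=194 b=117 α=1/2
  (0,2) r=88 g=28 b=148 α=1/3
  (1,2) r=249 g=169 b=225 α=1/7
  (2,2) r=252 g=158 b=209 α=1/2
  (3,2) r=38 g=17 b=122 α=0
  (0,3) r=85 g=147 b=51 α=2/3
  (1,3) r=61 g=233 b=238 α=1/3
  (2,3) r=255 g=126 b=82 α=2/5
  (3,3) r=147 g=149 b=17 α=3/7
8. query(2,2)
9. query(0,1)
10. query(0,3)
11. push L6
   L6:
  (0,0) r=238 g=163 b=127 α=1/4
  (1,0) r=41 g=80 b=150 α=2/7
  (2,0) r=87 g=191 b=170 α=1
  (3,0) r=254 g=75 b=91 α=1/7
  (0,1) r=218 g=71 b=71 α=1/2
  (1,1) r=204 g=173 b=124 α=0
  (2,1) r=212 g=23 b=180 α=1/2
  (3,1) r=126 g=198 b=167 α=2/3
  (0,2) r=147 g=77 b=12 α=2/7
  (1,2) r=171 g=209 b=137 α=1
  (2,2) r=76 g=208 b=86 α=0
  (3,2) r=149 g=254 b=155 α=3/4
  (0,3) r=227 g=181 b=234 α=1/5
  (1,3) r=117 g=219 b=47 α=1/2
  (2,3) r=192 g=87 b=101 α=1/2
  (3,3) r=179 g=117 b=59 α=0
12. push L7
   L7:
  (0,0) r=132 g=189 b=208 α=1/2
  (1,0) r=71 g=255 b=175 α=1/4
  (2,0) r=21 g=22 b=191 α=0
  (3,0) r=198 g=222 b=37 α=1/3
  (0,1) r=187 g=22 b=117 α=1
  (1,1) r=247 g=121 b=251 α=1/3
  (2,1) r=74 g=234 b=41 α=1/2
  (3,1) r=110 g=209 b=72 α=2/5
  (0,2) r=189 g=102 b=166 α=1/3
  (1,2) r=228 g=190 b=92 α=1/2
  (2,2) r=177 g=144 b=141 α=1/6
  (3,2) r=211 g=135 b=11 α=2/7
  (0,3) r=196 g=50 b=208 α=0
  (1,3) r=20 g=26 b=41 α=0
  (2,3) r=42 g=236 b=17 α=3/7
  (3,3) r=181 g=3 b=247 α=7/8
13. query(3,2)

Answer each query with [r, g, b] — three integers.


(0,0) stack=L1,L2,L3; from [0,0,0]:
L1 α=2/5: [228/5, 134/5, 42/5]
L2 α=1/2: [853/10, 427/5, 656/5]
L3 α=1/2: [1053/20, 917/10, 533/5]
→ [53, 92, 107]

query (2,2) [L1,L2,L4,L5] — begin 0,0,0
L1 α=4/7: [944/7, 836/7, 956/7]
L2 α=1/2: [1595/14, 1109/14, 1010/7]
L4 α=3/4: [8483/56, 1445/56, 3593/28]
L5 α=1/2: [22595/112, 10293/112, 9445/56]
rounded: [202, 92, 169]

(0,1) stack=L1,L2,L4,L5; from [0,0,0]:
+L1 (α=1/3) → [97/3, 101/3, 42]
+L2 (α=2/3) → [235/9, 395/9, 208/3]
+L4 (α=1/2) → [541/18, 2483/18, 523/6]
+L5 (α=1/4) → [1189/24, 3095/24, 615/8]
→ [50, 129, 77]

query (0,3) [L1,L2,L4,L5] — begin 0,0,0
after L1 α=3/4: [108, 609/4, 111/2]
after L2 α=3/5: [954/5, 1869/10, 666/5]
after L4 α=5/6: [809/5, 3469/60, 3191/30]
after L5 α=2/3: [553/5, 21109/180, 6251/90]
rounded: [111, 117, 69]

at x=3,y=2 over L1,L2,L4,L5,L6,L7:
after L1 α=4/7: [256/7, 144/7, 792/7]
after L2 α=1/3: [348/7, 1898/21, 1997/21]
after L4 α=1/3: [1298/21, 6421/63, 9223/63]
after L5 α=0: [1298/21, 6421/63, 9223/63]
after L6 α=3/4: [10685/84, 54427/252, 19259/126]
after L7 α=2/7: [88873/588, 340175/1764, 99067/882]
→ [151, 193, 112]


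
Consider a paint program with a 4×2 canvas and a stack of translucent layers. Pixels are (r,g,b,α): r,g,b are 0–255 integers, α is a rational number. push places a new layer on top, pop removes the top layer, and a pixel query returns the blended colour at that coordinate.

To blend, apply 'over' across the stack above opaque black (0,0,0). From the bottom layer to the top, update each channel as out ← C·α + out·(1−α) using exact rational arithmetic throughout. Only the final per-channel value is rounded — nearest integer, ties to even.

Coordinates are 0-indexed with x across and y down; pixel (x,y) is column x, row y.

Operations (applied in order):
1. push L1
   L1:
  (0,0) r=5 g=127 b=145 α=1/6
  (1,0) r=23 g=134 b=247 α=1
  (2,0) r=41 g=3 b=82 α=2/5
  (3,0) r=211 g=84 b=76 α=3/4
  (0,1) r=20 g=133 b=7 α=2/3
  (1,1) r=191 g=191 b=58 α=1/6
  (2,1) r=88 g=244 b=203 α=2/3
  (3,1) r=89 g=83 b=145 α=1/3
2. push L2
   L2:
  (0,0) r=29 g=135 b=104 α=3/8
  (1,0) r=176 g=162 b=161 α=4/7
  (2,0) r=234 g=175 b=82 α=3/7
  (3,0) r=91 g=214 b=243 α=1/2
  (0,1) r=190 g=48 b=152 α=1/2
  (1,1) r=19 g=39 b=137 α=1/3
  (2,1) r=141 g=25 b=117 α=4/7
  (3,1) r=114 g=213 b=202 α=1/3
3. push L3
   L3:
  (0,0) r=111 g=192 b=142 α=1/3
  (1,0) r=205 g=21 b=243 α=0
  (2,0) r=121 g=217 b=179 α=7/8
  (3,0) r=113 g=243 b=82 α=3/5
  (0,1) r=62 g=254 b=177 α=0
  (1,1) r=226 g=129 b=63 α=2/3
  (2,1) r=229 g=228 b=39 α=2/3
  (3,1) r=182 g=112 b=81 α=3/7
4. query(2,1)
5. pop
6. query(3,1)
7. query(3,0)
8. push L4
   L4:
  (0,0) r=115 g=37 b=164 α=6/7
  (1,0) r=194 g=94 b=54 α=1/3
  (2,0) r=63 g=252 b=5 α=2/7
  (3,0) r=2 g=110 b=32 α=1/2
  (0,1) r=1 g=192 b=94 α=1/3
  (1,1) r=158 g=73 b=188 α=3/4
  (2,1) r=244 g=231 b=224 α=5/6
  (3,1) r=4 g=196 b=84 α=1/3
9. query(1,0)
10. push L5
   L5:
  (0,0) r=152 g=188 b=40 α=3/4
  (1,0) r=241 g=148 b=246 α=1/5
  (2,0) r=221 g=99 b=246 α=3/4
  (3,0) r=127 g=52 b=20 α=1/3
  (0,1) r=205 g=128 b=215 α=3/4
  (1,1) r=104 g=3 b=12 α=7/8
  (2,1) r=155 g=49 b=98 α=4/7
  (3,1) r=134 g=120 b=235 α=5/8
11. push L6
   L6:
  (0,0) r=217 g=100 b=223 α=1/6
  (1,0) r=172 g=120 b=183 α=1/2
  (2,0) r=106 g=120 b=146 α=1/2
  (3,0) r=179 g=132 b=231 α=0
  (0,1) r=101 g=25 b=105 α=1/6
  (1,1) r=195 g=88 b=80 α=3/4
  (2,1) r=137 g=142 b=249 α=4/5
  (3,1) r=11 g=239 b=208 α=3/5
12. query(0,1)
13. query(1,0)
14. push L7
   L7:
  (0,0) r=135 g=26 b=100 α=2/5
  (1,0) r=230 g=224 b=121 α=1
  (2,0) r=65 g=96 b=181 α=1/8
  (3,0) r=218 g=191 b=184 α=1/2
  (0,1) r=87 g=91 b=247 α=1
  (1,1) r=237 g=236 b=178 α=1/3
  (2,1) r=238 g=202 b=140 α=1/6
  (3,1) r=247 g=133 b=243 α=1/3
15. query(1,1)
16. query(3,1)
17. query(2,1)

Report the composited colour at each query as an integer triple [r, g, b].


query (2,1) [L1,L2,L3] — begin 0,0,0
+L1 (α=2/3) → [176/3, 488/3, 406/3]
+L2 (α=4/7) → [740/7, 84, 874/7]
+L3 (α=2/3) → [3946/21, 180, 1420/21]
rounded: [188, 180, 68]

at x=3,y=1 over L1,L2:
L1 α=1/3: [89/3, 83/3, 145/3]
L2 α=1/3: [520/9, 805/9, 896/9]
= [58, 89, 100]

at x=3,y=0 over L1,L2:
+L1 (α=3/4) → [633/4, 63, 57]
+L2 (α=1/2) → [997/8, 277/2, 150]
= [125, 138, 150]

at x=1,y=0 over L1,L2,L4:
after L1 α=1: [23, 134, 247]
after L2 α=4/7: [773/7, 150, 1385/7]
after L4 α=1/3: [968/7, 394/3, 3148/21]
rounded: [138, 131, 150]

at x=0,y=1 over L1,L2,L4,L5,L6:
L1 α=2/3: [40/3, 266/3, 14/3]
L2 α=1/2: [305/3, 205/3, 235/3]
L4 α=1/3: [613/9, 986/9, 752/9]
L5 α=3/4: [1537/9, 2221/18, 6557/36]
L6 α=1/6: [4297/27, 11555/108, 36565/216]
= [159, 107, 169]

query (1,0) [L1,L2,L4,L5,L6] — begin 0,0,0
L1 α=1: [23, 134, 247]
L2 α=4/7: [773/7, 150, 1385/7]
L4 α=1/3: [968/7, 394/3, 3148/21]
L5 α=1/5: [5559/35, 404/3, 17758/105]
L6 α=1/2: [11579/70, 382/3, 36973/210]
rounded: [165, 127, 176]

at x=1,y=1 over L1,L2,L4,L5,L6,L7:
L1 α=1/6: [191/6, 191/6, 29/3]
L2 α=1/3: [248/9, 308/9, 469/9]
L4 α=3/4: [2257/18, 2279/36, 5545/36]
L5 α=7/8: [15361/144, 3035/288, 8569/288]
L6 α=3/4: [99601/576, 79067/1152, 77689/1152]
L7 α=1/3: [167857/864, 215003/1728, 180217/1728]
rounded: [194, 124, 104]

query (3,1) [L1,L2,L4,L5,L6,L7] — begin 0,0,0
L1 α=1/3: [89/3, 83/3, 145/3]
L2 α=1/3: [520/9, 805/9, 896/9]
L4 α=1/3: [1076/27, 3374/27, 2548/27]
L5 α=5/8: [3553/36, 4387/36, 13123/72]
L6 α=3/5: [4147/90, 17293/90, 35587/180]
L7 α=1/3: [15262/135, 23278/135, 57457/270]
= [113, 172, 213]

at x=2,y=1 over L1,L2,L4,L5,L6,L7:
after L1 α=2/3: [176/3, 488/3, 406/3]
after L2 α=4/7: [740/7, 84, 874/7]
after L4 α=5/6: [4640/21, 413/2, 4357/21]
after L5 α=4/7: [8980/49, 233/2, 7101/49]
after L6 α=4/5: [35832/245, 1369/10, 11181/49]
after L7 α=1/6: [23747/147, 591/4, 62765/294]
rounded: [162, 148, 213]
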